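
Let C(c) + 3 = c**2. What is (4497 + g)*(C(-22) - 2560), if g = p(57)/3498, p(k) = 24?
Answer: -495511695/53 ≈ -9.3493e+6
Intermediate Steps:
C(c) = -3 + c**2
g = 4/583 (g = 24/3498 = 24*(1/3498) = 4/583 ≈ 0.0068611)
(4497 + g)*(C(-22) - 2560) = (4497 + 4/583)*((-3 + (-22)**2) - 2560) = 2621755*((-3 + 484) - 2560)/583 = 2621755*(481 - 2560)/583 = (2621755/583)*(-2079) = -495511695/53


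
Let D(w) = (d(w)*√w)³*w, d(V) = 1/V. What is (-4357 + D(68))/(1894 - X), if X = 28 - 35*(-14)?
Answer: -4357/1376 + √17/46784 ≈ -3.1663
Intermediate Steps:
X = 518 (X = 28 + 490 = 518)
D(w) = w^(-½) (D(w) = (√w/w)³*w = (w^(-½))³*w = w/w^(3/2) = w^(-½))
(-4357 + D(68))/(1894 - X) = (-4357 + 68^(-½))/(1894 - 1*518) = (-4357 + √17/34)/(1894 - 518) = (-4357 + √17/34)/1376 = (-4357 + √17/34)*(1/1376) = -4357/1376 + √17/46784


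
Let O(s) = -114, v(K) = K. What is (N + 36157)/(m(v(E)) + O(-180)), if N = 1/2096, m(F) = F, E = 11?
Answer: -75785073/215888 ≈ -351.04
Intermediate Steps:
N = 1/2096 ≈ 0.00047710
(N + 36157)/(m(v(E)) + O(-180)) = (1/2096 + 36157)/(11 - 114) = (75785073/2096)/(-103) = (75785073/2096)*(-1/103) = -75785073/215888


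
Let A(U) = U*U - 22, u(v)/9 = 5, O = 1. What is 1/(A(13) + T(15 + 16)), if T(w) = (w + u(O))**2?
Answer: 1/5923 ≈ 0.00016883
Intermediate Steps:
u(v) = 45 (u(v) = 9*5 = 45)
T(w) = (45 + w)**2 (T(w) = (w + 45)**2 = (45 + w)**2)
A(U) = -22 + U**2 (A(U) = U**2 - 22 = -22 + U**2)
1/(A(13) + T(15 + 16)) = 1/((-22 + 13**2) + (45 + (15 + 16))**2) = 1/((-22 + 169) + (45 + 31)**2) = 1/(147 + 76**2) = 1/(147 + 5776) = 1/5923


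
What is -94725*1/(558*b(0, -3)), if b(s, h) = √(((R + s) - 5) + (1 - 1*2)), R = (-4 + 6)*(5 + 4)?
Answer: -10525*√3/372 ≈ -49.005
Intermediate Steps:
R = 18 (R = 2*9 = 18)
b(s, h) = √(12 + s) (b(s, h) = √(((18 + s) - 5) + (1 - 1*2)) = √((13 + s) + (1 - 2)) = √((13 + s) - 1) = √(12 + s))
-94725*1/(558*b(0, -3)) = -94725*1/(558*√(12 + 0)) = -94725*√3/3348 = -10525*√3/372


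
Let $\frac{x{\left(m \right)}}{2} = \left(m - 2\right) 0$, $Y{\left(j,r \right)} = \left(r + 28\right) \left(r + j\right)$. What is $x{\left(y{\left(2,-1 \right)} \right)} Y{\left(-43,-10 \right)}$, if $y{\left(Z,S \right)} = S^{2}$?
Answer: $0$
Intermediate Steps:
$Y{\left(j,r \right)} = \left(28 + r\right) \left(j + r\right)$
$x{\left(m \right)} = 0$ ($x{\left(m \right)} = 2 \left(m - 2\right) 0 = 2 \left(-2 + m\right) 0 = 2 \cdot 0 = 0$)
$x{\left(y{\left(2,-1 \right)} \right)} Y{\left(-43,-10 \right)} = 0 \left(\left(-10\right)^{2} + 28 \left(-43\right) + 28 \left(-10\right) - -430\right) = 0 \left(100 - 1204 - 280 + 430\right) = 0 \left(-954\right) = 0$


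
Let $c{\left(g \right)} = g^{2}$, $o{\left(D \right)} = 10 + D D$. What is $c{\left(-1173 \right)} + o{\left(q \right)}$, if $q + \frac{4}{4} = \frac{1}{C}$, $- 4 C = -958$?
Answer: $\frac{315697047628}{229441} \approx 1.3759 \cdot 10^{6}$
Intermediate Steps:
$C = \frac{479}{2}$ ($C = \left(- \frac{1}{4}\right) \left(-958\right) = \frac{479}{2} \approx 239.5$)
$q = - \frac{477}{479}$ ($q = -1 + \frac{1}{\frac{479}{2}} = -1 + \frac{2}{479} = - \frac{477}{479} \approx -0.99582$)
$o{\left(D \right)} = 10 + D^{2}$
$c{\left(-1173 \right)} + o{\left(q \right)} = \left(-1173\right)^{2} + \left(10 + \left(- \frac{477}{479}\right)^{2}\right) = 1375929 + \left(10 + \frac{227529}{229441}\right) = 1375929 + \frac{2521939}{229441} = \frac{315697047628}{229441}$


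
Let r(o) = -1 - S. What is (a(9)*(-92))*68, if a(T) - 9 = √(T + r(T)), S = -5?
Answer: -56304 - 6256*√13 ≈ -78860.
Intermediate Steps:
r(o) = 4 (r(o) = -1 - 1*(-5) = -1 + 5 = 4)
a(T) = 9 + √(4 + T) (a(T) = 9 + √(T + 4) = 9 + √(4 + T))
(a(9)*(-92))*68 = ((9 + √(4 + 9))*(-92))*68 = ((9 + √13)*(-92))*68 = (-828 - 92*√13)*68 = -56304 - 6256*√13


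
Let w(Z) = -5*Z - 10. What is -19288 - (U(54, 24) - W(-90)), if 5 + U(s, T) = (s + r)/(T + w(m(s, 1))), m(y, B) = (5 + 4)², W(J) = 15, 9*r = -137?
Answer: -67803743/3519 ≈ -19268.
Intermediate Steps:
r = -137/9 (r = (⅑)*(-137) = -137/9 ≈ -15.222)
m(y, B) = 81 (m(y, B) = 9² = 81)
w(Z) = -10 - 5*Z
U(s, T) = -5 + (-137/9 + s)/(-415 + T) (U(s, T) = -5 + (s - 137/9)/(T + (-10 - 5*81)) = -5 + (-137/9 + s)/(T + (-10 - 405)) = -5 + (-137/9 + s)/(T - 415) = -5 + (-137/9 + s)/(-415 + T))
-19288 - (U(54, 24) - W(-90)) = -19288 - ((18538/9 + 54 - 5*24)/(-415 + 24) - 1*15) = -19288 - ((18538/9 + 54 - 120)/(-391) - 15) = -19288 - (-1/391*17944/9 - 15) = -19288 - (-17944/3519 - 15) = -19288 - 1*(-70729/3519) = -19288 + 70729/3519 = -67803743/3519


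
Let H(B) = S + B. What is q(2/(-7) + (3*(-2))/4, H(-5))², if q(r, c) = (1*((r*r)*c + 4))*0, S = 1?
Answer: 0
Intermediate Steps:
H(B) = 1 + B
q(r, c) = 0 (q(r, c) = (1*(r²*c + 4))*0 = (1*(c*r² + 4))*0 = (1*(4 + c*r²))*0 = (4 + c*r²)*0 = 0)
q(2/(-7) + (3*(-2))/4, H(-5))² = 0² = 0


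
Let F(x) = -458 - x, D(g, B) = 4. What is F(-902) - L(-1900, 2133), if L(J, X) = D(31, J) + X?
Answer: -1693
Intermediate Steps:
L(J, X) = 4 + X
F(-902) - L(-1900, 2133) = (-458 - 1*(-902)) - (4 + 2133) = (-458 + 902) - 1*2137 = 444 - 2137 = -1693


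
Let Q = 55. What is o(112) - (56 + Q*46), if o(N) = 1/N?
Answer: -289631/112 ≈ -2586.0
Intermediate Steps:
o(112) - (56 + Q*46) = 1/112 - (56 + 55*46) = 1/112 - (56 + 2530) = 1/112 - 1*2586 = 1/112 - 2586 = -289631/112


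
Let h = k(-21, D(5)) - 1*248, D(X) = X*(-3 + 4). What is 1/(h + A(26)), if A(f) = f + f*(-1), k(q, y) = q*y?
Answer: -1/353 ≈ -0.0028329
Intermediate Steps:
D(X) = X (D(X) = X*1 = X)
h = -353 (h = -21*5 - 1*248 = -105 - 248 = -353)
A(f) = 0 (A(f) = f - f = 0)
1/(h + A(26)) = 1/(-353 + 0) = 1/(-353) = -1/353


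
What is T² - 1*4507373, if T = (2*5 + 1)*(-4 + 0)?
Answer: -4505437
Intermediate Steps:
T = -44 (T = (10 + 1)*(-4) = 11*(-4) = -44)
T² - 1*4507373 = (-44)² - 1*4507373 = 1936 - 4507373 = -4505437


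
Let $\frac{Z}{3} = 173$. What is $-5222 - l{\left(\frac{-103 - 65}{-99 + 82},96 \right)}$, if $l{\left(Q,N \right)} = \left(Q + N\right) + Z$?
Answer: $- \frac{99397}{17} \approx -5846.9$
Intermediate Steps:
$Z = 519$ ($Z = 3 \cdot 173 = 519$)
$l{\left(Q,N \right)} = 519 + N + Q$ ($l{\left(Q,N \right)} = \left(Q + N\right) + 519 = \left(N + Q\right) + 519 = 519 + N + Q$)
$-5222 - l{\left(\frac{-103 - 65}{-99 + 82},96 \right)} = -5222 - \left(519 + 96 + \frac{-103 - 65}{-99 + 82}\right) = -5222 - \left(519 + 96 - \frac{168}{-17}\right) = -5222 - \left(519 + 96 - - \frac{168}{17}\right) = -5222 - \left(519 + 96 + \frac{168}{17}\right) = -5222 - \frac{10623}{17} = - \frac{99397}{17}$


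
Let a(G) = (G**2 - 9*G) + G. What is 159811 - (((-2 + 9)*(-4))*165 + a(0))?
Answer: 164431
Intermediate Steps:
a(G) = G**2 - 8*G
159811 - (((-2 + 9)*(-4))*165 + a(0)) = 159811 - (((-2 + 9)*(-4))*165 + 0*(-8 + 0)) = 159811 - ((7*(-4))*165 + 0*(-8)) = 159811 - (-28*165 + 0) = 159811 - (-4620 + 0) = 159811 - 1*(-4620) = 159811 + 4620 = 164431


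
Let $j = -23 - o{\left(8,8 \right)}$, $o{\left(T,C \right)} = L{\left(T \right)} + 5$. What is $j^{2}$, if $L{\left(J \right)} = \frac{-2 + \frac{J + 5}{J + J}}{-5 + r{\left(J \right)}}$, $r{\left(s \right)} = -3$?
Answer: $\frac{12981609}{16384} \approx 792.33$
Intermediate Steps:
$L{\left(J \right)} = \frac{1}{4} - \frac{5 + J}{16 J}$ ($L{\left(J \right)} = \frac{-2 + \frac{J + 5}{J + J}}{-5 - 3} = \frac{-2 + \frac{5 + J}{2 J}}{-8} = \left(-2 + \left(5 + J\right) \frac{1}{2 J}\right) \left(- \frac{1}{8}\right) = \left(-2 + \frac{5 + J}{2 J}\right) \left(- \frac{1}{8}\right) = \frac{1}{4} - \frac{5 + J}{16 J}$)
$o{\left(T,C \right)} = 5 + \frac{-5 + 3 T}{16 T}$ ($o{\left(T,C \right)} = \frac{-5 + 3 T}{16 T} + 5 = 5 + \frac{-5 + 3 T}{16 T}$)
$j = - \frac{3603}{128}$ ($j = -23 - \frac{-5 + 83 \cdot 8}{16 \cdot 8} = -23 - \frac{1}{16} \cdot \frac{1}{8} \left(-5 + 664\right) = -23 - \frac{1}{16} \cdot \frac{1}{8} \cdot 659 = -23 - \frac{659}{128} = - \frac{3603}{128} \approx -28.148$)
$j^{2} = \left(- \frac{3603}{128}\right)^{2} = \frac{12981609}{16384}$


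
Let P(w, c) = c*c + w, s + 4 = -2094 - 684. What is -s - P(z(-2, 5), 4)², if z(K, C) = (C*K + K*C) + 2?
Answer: 2778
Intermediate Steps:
s = -2782 (s = -4 + (-2094 - 684) = -4 - 2778 = -2782)
z(K, C) = 2 + 2*C*K (z(K, C) = (C*K + C*K) + 2 = 2*C*K + 2 = 2 + 2*C*K)
P(w, c) = w + c² (P(w, c) = c² + w = w + c²)
-s - P(z(-2, 5), 4)² = -1*(-2782) - ((2 + 2*5*(-2)) + 4²)² = 2782 - ((2 - 20) + 16)² = 2782 - (-18 + 16)² = 2782 - 1*(-2)² = 2782 - 1*4 = 2782 - 4 = 2778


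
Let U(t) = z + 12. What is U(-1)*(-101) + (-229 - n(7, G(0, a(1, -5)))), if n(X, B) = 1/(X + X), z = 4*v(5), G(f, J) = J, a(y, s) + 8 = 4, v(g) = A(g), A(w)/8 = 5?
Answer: -246415/14 ≈ -17601.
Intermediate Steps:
A(w) = 40 (A(w) = 8*5 = 40)
v(g) = 40
a(y, s) = -4 (a(y, s) = -8 + 4 = -4)
z = 160 (z = 4*40 = 160)
U(t) = 172 (U(t) = 160 + 12 = 172)
n(X, B) = 1/(2*X)
U(-1)*(-101) + (-229 - n(7, G(0, a(1, -5)))) = 172*(-101) + (-229 - 1/(2*7)) = -17372 + (-229 - 1/(2*7)) = -17372 + (-229 - 1*1/14) = -17372 + (-229 - 1/14) = -17372 - 3207/14 = -246415/14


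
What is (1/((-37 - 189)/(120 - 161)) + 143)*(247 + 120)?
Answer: 11875753/226 ≈ 52548.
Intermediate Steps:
(1/((-37 - 189)/(120 - 161)) + 143)*(247 + 120) = (1/(-226/(-41)) + 143)*367 = (1/(-226*(-1/41)) + 143)*367 = (1/(226/41) + 143)*367 = (41/226 + 143)*367 = (32359/226)*367 = 11875753/226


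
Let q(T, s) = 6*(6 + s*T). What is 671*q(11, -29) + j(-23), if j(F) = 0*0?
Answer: -1260138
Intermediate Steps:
q(T, s) = 36 + 6*T*s (q(T, s) = 6*(6 + T*s) = 36 + 6*T*s)
j(F) = 0
671*q(11, -29) + j(-23) = 671*(36 + 6*11*(-29)) + 0 = 671*(36 - 1914) + 0 = 671*(-1878) + 0 = -1260138 + 0 = -1260138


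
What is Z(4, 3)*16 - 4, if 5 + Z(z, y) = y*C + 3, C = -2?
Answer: -132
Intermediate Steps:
Z(z, y) = -2 - 2*y (Z(z, y) = -5 + (y*(-2) + 3) = -5 + (-2*y + 3) = -5 + (3 - 2*y) = -2 - 2*y)
Z(4, 3)*16 - 4 = (-2 - 2*3)*16 - 4 = (-2 - 6)*16 - 4 = -8*16 - 4 = -128 - 4 = -132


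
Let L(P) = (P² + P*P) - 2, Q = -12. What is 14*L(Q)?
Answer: 4004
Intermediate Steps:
L(P) = -2 + 2*P² (L(P) = (P² + P²) - 2 = 2*P² - 2 = -2 + 2*P²)
14*L(Q) = 14*(-2 + 2*(-12)²) = 14*(-2 + 2*144) = 14*(-2 + 288) = 14*286 = 4004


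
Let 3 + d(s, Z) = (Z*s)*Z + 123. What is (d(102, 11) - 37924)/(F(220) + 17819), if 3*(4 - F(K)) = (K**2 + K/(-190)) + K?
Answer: -1451334/92153 ≈ -15.749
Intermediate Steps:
d(s, Z) = 120 + s*Z**2 (d(s, Z) = -3 + ((Z*s)*Z + 123) = -3 + (s*Z**2 + 123) = -3 + (123 + s*Z**2) = 120 + s*Z**2)
F(K) = 4 - 63*K/190 - K**2/3 (F(K) = 4 - ((K**2 + K/(-190)) + K)/3 = 4 - ((K**2 - K/190) + K)/3 = 4 - (K**2 + 189*K/190)/3 = 4 + (-63*K/190 - K**2/3) = 4 - 63*K/190 - K**2/3)
(d(102, 11) - 37924)/(F(220) + 17819) = ((120 + 102*11**2) - 37924)/((4 - 63/190*220 - 1/3*220**2) + 17819) = ((120 + 102*121) - 37924)/((4 - 1386/19 - 1/3*48400) + 17819) = ((120 + 12342) - 37924)/((4 - 1386/19 - 48400/3) + 17819) = (12462 - 37924)/(-923530/57 + 17819) = -25462/92153/57 = -25462*57/92153 = -1451334/92153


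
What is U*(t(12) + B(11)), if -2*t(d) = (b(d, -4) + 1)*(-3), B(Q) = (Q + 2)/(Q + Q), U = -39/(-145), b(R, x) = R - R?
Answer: 897/1595 ≈ 0.56238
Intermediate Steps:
b(R, x) = 0
U = 39/145 (U = -39*(-1/145) = 39/145 ≈ 0.26897)
B(Q) = (2 + Q)/(2*Q) (B(Q) = (2 + Q)/((2*Q)) = (2 + Q)*(1/(2*Q)) = (2 + Q)/(2*Q))
t(d) = 3/2 (t(d) = -(0 + 1)*(-3)/2 = -(-3)/2 = -1/2*(-3) = 3/2)
U*(t(12) + B(11)) = 39*(3/2 + (1/2)*(2 + 11)/11)/145 = 39*(3/2 + (1/2)*(1/11)*13)/145 = 39*(3/2 + 13/22)/145 = (39/145)*(23/11) = 897/1595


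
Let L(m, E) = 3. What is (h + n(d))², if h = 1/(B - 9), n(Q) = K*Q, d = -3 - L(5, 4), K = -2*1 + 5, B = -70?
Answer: 2024929/6241 ≈ 324.46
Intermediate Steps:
K = 3 (K = -2 + 5 = 3)
d = -6 (d = -3 - 1*3 = -3 - 3 = -6)
n(Q) = 3*Q
h = -1/79 (h = 1/(-70 - 9) = 1/(-79) = -1/79 ≈ -0.012658)
(h + n(d))² = (-1/79 + 3*(-6))² = (-1/79 - 18)² = (-1423/79)² = 2024929/6241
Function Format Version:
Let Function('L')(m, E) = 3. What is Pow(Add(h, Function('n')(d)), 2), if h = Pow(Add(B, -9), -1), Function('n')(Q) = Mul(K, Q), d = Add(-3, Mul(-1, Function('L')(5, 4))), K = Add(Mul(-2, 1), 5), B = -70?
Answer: Rational(2024929, 6241) ≈ 324.46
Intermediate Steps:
K = 3 (K = Add(-2, 5) = 3)
d = -6 (d = Add(-3, Mul(-1, 3)) = Add(-3, -3) = -6)
Function('n')(Q) = Mul(3, Q)
h = Rational(-1, 79) (h = Pow(Add(-70, -9), -1) = Pow(-79, -1) = Rational(-1, 79) ≈ -0.012658)
Pow(Add(h, Function('n')(d)), 2) = Pow(Add(Rational(-1, 79), Mul(3, -6)), 2) = Pow(Add(Rational(-1, 79), -18), 2) = Pow(Rational(-1423, 79), 2) = Rational(2024929, 6241)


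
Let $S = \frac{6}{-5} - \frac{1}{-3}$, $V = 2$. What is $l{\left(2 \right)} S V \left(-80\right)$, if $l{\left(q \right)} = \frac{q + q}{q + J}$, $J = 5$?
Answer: $\frac{1664}{21} \approx 79.238$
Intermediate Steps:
$S = - \frac{13}{15}$ ($S = 6 \left(- \frac{1}{5}\right) - - \frac{1}{3} = - \frac{6}{5} + \frac{1}{3} = - \frac{13}{15} \approx -0.86667$)
$l{\left(q \right)} = \frac{2 q}{5 + q}$ ($l{\left(q \right)} = \frac{q + q}{q + 5} = \frac{2 q}{5 + q}$)
$l{\left(2 \right)} S V \left(-80\right) = 2 \cdot 2 \frac{1}{5 + 2} \left(- \frac{13}{15}\right) 2 \left(-80\right) = 2 \cdot 2 \cdot \frac{1}{7} \left(- \frac{13}{15}\right) 2 \left(-80\right) = \frac{4}{7} \left(- \frac{13}{15}\right) 2 \left(-80\right) = \left(- \frac{52}{105}\right) 2 \left(-80\right) = \left(- \frac{104}{105}\right) \left(-80\right) = \frac{1664}{21}$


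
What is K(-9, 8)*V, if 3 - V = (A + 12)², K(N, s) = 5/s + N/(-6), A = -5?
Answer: -391/4 ≈ -97.750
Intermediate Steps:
K(N, s) = 5/s - N/6 (K(N, s) = 5/s + N*(-⅙) = 5/s - N/6)
V = -46 (V = 3 - (-5 + 12)² = 3 - 1*7² = 3 - 1*49 = 3 - 49 = -46)
K(-9, 8)*V = (5/8 - ⅙*(-9))*(-46) = (5*(⅛) + 3/2)*(-46) = (5/8 + 3/2)*(-46) = (17/8)*(-46) = -391/4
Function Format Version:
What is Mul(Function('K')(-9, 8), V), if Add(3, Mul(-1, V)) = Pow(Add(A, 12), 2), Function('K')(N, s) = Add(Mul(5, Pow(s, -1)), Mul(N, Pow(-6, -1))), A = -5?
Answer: Rational(-391, 4) ≈ -97.750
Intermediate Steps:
Function('K')(N, s) = Add(Mul(5, Pow(s, -1)), Mul(Rational(-1, 6), N)) (Function('K')(N, s) = Add(Mul(5, Pow(s, -1)), Mul(N, Rational(-1, 6))) = Add(Mul(5, Pow(s, -1)), Mul(Rational(-1, 6), N)))
V = -46 (V = Add(3, Mul(-1, Pow(Add(-5, 12), 2))) = Add(3, Mul(-1, Pow(7, 2))) = Add(3, Mul(-1, 49)) = Add(3, -49) = -46)
Mul(Function('K')(-9, 8), V) = Mul(Add(Mul(5, Pow(8, -1)), Mul(Rational(-1, 6), -9)), -46) = Mul(Add(Mul(5, Rational(1, 8)), Rational(3, 2)), -46) = Mul(Add(Rational(5, 8), Rational(3, 2)), -46) = Mul(Rational(17, 8), -46) = Rational(-391, 4)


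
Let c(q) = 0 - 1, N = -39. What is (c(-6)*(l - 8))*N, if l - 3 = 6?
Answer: 39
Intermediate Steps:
l = 9 (l = 3 + 6 = 9)
c(q) = -1
(c(-6)*(l - 8))*N = -(9 - 8)*(-39) = -1*1*(-39) = -1*(-39) = 39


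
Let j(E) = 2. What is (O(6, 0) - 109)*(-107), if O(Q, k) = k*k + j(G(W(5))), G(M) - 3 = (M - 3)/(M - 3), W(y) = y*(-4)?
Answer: 11449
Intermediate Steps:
W(y) = -4*y
G(M) = 4 (G(M) = 3 + (M - 3)/(M - 3) = 3 + (-3 + M)/(-3 + M) = 3 + 1 = 4)
O(Q, k) = 2 + k² (O(Q, k) = k*k + 2 = k² + 2 = 2 + k²)
(O(6, 0) - 109)*(-107) = ((2 + 0²) - 109)*(-107) = ((2 + 0) - 109)*(-107) = (2 - 109)*(-107) = -107*(-107) = 11449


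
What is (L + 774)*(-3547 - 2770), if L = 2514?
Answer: -20770296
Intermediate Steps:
(L + 774)*(-3547 - 2770) = (2514 + 774)*(-3547 - 2770) = 3288*(-6317) = -20770296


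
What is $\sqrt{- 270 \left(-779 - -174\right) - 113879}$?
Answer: $\sqrt{49471} \approx 222.42$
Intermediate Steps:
$\sqrt{- 270 \left(-779 - -174\right) - 113879} = \sqrt{- 270 \left(-779 + \left(-297 + 471\right)\right) - 113879} = \sqrt{- 270 \left(-779 + 174\right) - 113879} = \sqrt{\left(-270\right) \left(-605\right) - 113879} = \sqrt{163350 - 113879} = \sqrt{49471}$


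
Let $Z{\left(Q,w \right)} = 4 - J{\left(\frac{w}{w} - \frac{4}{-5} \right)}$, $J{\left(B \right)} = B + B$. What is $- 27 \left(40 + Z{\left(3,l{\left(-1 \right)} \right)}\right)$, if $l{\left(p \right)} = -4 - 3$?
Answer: $- \frac{5454}{5} \approx -1090.8$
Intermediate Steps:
$l{\left(p \right)} = -7$
$J{\left(B \right)} = 2 B$
$Z{\left(Q,w \right)} = \frac{2}{5}$ ($Z{\left(Q,w \right)} = 4 - 2 \left(\frac{w}{w} - \frac{4}{-5}\right) = 4 - 2 \left(1 - - \frac{4}{5}\right) = 4 - 2 \left(1 + \frac{4}{5}\right) = 4 - 2 \cdot \frac{9}{5} = 4 - \frac{18}{5} = \frac{2}{5}$)
$- 27 \left(40 + Z{\left(3,l{\left(-1 \right)} \right)}\right) = - 27 \left(40 + \frac{2}{5}\right) = \left(-27\right) \frac{202}{5} = - \frac{5454}{5}$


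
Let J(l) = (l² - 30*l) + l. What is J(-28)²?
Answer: 2547216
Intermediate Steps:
J(l) = l² - 29*l
J(-28)² = (-28*(-29 - 28))² = (-28*(-57))² = 1596² = 2547216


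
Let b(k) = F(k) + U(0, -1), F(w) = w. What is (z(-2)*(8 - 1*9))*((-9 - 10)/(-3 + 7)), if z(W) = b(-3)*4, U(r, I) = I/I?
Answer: -38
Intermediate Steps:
U(r, I) = 1
b(k) = 1 + k (b(k) = k + 1 = 1 + k)
z(W) = -8 (z(W) = (1 - 3)*4 = -2*4 = -8)
(z(-2)*(8 - 1*9))*((-9 - 10)/(-3 + 7)) = (-8*(8 - 1*9))*((-9 - 10)/(-3 + 7)) = (-8*(8 - 9))*(-19/4) = (-8*(-1))*(-19*¼) = 8*(-19/4) = -38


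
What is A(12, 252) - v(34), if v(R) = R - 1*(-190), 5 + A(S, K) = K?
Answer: 23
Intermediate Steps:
A(S, K) = -5 + K
v(R) = 190 + R (v(R) = R + 190 = 190 + R)
A(12, 252) - v(34) = (-5 + 252) - (190 + 34) = 247 - 1*224 = 247 - 224 = 23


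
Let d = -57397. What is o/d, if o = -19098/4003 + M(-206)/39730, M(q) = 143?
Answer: 758191111/9128372388430 ≈ 8.3059e-5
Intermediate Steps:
o = -758191111/159039190 (o = -19098/4003 + 143/39730 = -758191111/159039190 ≈ -4.7673)
o/d = -758191111/159039190/(-57397) = -758191111/159039190*(-1/57397) = 758191111/9128372388430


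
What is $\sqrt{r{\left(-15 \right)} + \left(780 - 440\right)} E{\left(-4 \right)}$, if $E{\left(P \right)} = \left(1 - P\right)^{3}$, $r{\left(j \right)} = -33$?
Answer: $125 \sqrt{307} \approx 2190.2$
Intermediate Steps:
$\sqrt{r{\left(-15 \right)} + \left(780 - 440\right)} E{\left(-4 \right)} = \sqrt{-33 + \left(780 - 440\right)} \left(- \left(-1 - 4\right)^{3}\right) = \sqrt{-33 + \left(780 - 440\right)} \left(- \left(-5\right)^{3}\right) = \sqrt{-33 + 340} \left(\left(-1\right) \left(-125\right)\right) = \sqrt{307} \cdot 125 = 125 \sqrt{307}$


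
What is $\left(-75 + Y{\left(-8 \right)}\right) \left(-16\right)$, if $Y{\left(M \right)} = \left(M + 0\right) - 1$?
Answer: $1344$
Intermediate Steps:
$Y{\left(M \right)} = -1 + M$ ($Y{\left(M \right)} = M - 1 = -1 + M$)
$\left(-75 + Y{\left(-8 \right)}\right) \left(-16\right) = \left(-75 - 9\right) \left(-16\right) = \left(-84\right) \left(-16\right) = 1344$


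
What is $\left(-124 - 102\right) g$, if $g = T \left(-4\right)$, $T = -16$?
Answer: $-14464$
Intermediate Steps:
$g = 64$ ($g = \left(-16\right) \left(-4\right) = 64$)
$\left(-124 - 102\right) g = \left(-124 - 102\right) 64 = \left(-226\right) 64 = -14464$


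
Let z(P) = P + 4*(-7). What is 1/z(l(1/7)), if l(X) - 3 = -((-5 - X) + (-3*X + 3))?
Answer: -7/157 ≈ -0.044586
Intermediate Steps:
l(X) = 5 + 4*X (l(X) = 3 - ((-5 - X) + (-3*X + 3)) = 3 - ((-5 - X) + (3 - 3*X)) = 3 - (-2 - 4*X) = 3 + (2 + 4*X) = 5 + 4*X)
z(P) = -28 + P (z(P) = P - 28 = -28 + P)
1/z(l(1/7)) = 1/(-28 + (5 + 4/7)) = 1/(-28 + 39/7) = 1/(-157/7) = -7/157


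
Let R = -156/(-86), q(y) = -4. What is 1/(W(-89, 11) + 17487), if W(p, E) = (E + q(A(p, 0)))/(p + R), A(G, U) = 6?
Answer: 3749/65558462 ≈ 5.7186e-5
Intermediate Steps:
R = 78/43 (R = -156*(-1/86) = 78/43 ≈ 1.8140)
W(p, E) = (-4 + E)/(78/43 + p) (W(p, E) = (E - 4)/(p + 78/43) = (-4 + E)/(78/43 + p))
1/(W(-89, 11) + 17487) = 1/(43*(-4 + 11)/(78 + 43*(-89)) + 17487) = 1/(43*7/(78 - 3827) + 17487) = 1/(43*7/(-3749) + 17487) = 1/(43*(-1/3749)*7 + 17487) = 1/(-301/3749 + 17487) = 1/(65558462/3749) = 3749/65558462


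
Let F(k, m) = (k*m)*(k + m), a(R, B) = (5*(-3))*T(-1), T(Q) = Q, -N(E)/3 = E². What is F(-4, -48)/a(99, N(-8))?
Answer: -3328/5 ≈ -665.60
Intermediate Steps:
N(E) = -3*E²
a(R, B) = 15 (a(R, B) = (5*(-3))*(-1) = -15*(-1) = 15)
F(k, m) = k*m*(k + m)
F(-4, -48)/a(99, N(-8)) = -4*(-48)*(-4 - 48)/15 = -4*(-48)*(-52)*(1/15) = -9984*1/15 = -3328/5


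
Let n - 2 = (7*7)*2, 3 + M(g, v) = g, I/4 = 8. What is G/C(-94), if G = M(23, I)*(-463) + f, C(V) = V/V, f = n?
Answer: -9160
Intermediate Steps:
I = 32 (I = 4*8 = 32)
M(g, v) = -3 + g
n = 100 (n = 2 + (7*7)*2 = 2 + 49*2 = 2 + 98 = 100)
f = 100
C(V) = 1
G = -9160 (G = (-3 + 23)*(-463) + 100 = 20*(-463) + 100 = -9260 + 100 = -9160)
G/C(-94) = -9160/1 = -9160*1 = -9160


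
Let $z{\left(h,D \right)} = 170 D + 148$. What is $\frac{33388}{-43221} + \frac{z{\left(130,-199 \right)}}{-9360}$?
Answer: $\frac{190543007}{67424760} \approx 2.826$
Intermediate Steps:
$z{\left(h,D \right)} = 148 + 170 D$
$\frac{33388}{-43221} + \frac{z{\left(130,-199 \right)}}{-9360} = \frac{33388}{-43221} + \frac{148 + 170 \left(-199\right)}{-9360} = 33388 \left(- \frac{1}{43221}\right) + \left(148 - 33830\right) \left(- \frac{1}{9360}\right) = - \frac{33388}{43221} - - \frac{16841}{4680} = - \frac{33388}{43221} + \frac{16841}{4680} = \frac{190543007}{67424760}$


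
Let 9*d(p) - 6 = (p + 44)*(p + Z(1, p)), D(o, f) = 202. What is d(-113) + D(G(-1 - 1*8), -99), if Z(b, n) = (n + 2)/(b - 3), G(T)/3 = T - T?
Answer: 1287/2 ≈ 643.50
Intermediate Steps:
G(T) = 0 (G(T) = 3*(T - T) = 3*0 = 0)
Z(b, n) = (2 + n)/(-3 + b)
d(p) = ⅔ + (-1 + p/2)*(44 + p)/9 (d(p) = ⅔ + ((p + 44)*(p + (2 + p)/(-3 + 1)))/9 = ⅔ + ((44 + p)*(p + (2 + p)/(-2)))/9 = ⅔ + ((44 + p)*(p - (2 + p)/2))/9 = ⅔ + ((44 + p)*(p + (-1 - p/2)))/9 = ⅔ + ((44 + p)*(-1 + p/2))/9 = ⅔ + ((-1 + p/2)*(44 + p))/9 = ⅔ + (-1 + p/2)*(44 + p)/9)
d(-113) + D(G(-1 - 1*8), -99) = (-38/9 + (1/18)*(-113)² + (7/3)*(-113)) + 202 = (-38/9 + (1/18)*12769 - 791/3) + 202 = (-38/9 + 12769/18 - 791/3) + 202 = 883/2 + 202 = 1287/2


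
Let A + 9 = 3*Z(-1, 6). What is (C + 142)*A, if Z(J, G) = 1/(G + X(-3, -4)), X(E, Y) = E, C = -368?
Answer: 1808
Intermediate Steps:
Z(J, G) = 1/(-3 + G) (Z(J, G) = 1/(G - 3) = 1/(-3 + G))
A = -8 (A = -9 + 3/(-3 + 6) = -9 + 3/3 = -9 + 3*(⅓) = -9 + 1 = -8)
(C + 142)*A = (-368 + 142)*(-8) = -226*(-8) = 1808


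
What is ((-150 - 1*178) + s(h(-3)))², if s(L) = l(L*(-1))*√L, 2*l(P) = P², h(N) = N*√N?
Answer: (656 + 27*3^(¾)*√(-I))²/4 ≈ 1.2186e+5 - 15222.0*I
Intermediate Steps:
h(N) = N^(3/2)
l(P) = P²/2
s(L) = L^(5/2)/2 (s(L) = ((L*(-1))²/2)*√L = ((-L)²/2)*√L = (L²/2)*√L = L^(5/2)/2)
((-150 - 1*178) + s(h(-3)))² = ((-150 - 1*178) + ((-3)^(3/2))^(5/2)/2)² = ((-150 - 178) + (-3*I*√3)^(5/2)/2)² = (-328 + (27*3^(¾)*(-I)^(5/2))/2)² = (-328 + 27*3^(¾)*(-I)^(5/2)/2)²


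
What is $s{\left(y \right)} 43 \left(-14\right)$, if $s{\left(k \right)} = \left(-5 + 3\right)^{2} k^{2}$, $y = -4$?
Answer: $-38528$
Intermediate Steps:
$s{\left(k \right)} = 4 k^{2}$ ($s{\left(k \right)} = \left(-2\right)^{2} k^{2} = 4 k^{2}$)
$s{\left(y \right)} 43 \left(-14\right) = 4 \left(-4\right)^{2} \cdot 43 \left(-14\right) = 4 \cdot 16 \cdot 43 \left(-14\right) = 64 \cdot 43 \left(-14\right) = 2752 \left(-14\right) = -38528$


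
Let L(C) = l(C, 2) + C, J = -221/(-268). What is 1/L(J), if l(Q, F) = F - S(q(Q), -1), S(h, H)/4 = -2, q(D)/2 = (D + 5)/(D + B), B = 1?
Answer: 268/2901 ≈ 0.092382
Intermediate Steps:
q(D) = 2*(5 + D)/(1 + D) (q(D) = 2*((D + 5)/(D + 1)) = 2*((5 + D)/(1 + D)) = 2*(5 + D)/(1 + D))
S(h, H) = -8 (S(h, H) = 4*(-2) = -8)
l(Q, F) = 8 + F (l(Q, F) = F - 1*(-8) = F + 8 = 8 + F)
J = 221/268 (J = -221*(-1/268) = 221/268 ≈ 0.82463)
L(C) = 10 + C (L(C) = (8 + 2) + C = 10 + C)
1/L(J) = 1/(10 + 221/268) = 1/(2901/268) = 268/2901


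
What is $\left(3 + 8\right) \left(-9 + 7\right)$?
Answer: $-22$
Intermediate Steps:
$\left(3 + 8\right) \left(-9 + 7\right) = 11 \left(-2\right) = -22$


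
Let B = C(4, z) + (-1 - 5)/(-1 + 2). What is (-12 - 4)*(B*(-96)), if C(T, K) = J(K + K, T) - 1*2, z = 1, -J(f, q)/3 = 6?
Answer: -39936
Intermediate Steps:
J(f, q) = -18 (J(f, q) = -3*6 = -18)
C(T, K) = -20 (C(T, K) = -18 - 1*2 = -18 - 2 = -20)
B = -26 (B = -20 + (-1 - 5)/(-1 + 2) = -20 - 6/1 = -20 - 6*1 = -20 - 6 = -26)
(-12 - 4)*(B*(-96)) = (-12 - 4)*(-26*(-96)) = -16*2496 = -39936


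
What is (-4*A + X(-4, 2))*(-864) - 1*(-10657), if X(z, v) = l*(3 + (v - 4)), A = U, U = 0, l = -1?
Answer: 11521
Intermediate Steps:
A = 0
X(z, v) = 1 - v (X(z, v) = -(3 + (v - 4)) = -(3 + (-4 + v)) = -(-1 + v) = 1 - v)
(-4*A + X(-4, 2))*(-864) - 1*(-10657) = (-4*0 + (1 - 1*2))*(-864) - 1*(-10657) = (0 + (1 - 2))*(-864) + 10657 = (0 - 1)*(-864) + 10657 = -1*(-864) + 10657 = 864 + 10657 = 11521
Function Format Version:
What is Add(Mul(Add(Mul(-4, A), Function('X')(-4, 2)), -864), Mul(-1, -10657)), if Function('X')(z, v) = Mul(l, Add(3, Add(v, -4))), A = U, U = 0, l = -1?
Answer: 11521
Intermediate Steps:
A = 0
Function('X')(z, v) = Add(1, Mul(-1, v)) (Function('X')(z, v) = Mul(-1, Add(3, Add(v, -4))) = Mul(-1, Add(3, Add(-4, v))) = Mul(-1, Add(-1, v)) = Add(1, Mul(-1, v)))
Add(Mul(Add(Mul(-4, A), Function('X')(-4, 2)), -864), Mul(-1, -10657)) = Add(Mul(Add(Mul(-4, 0), Add(1, Mul(-1, 2))), -864), Mul(-1, -10657)) = Add(Mul(Add(0, Add(1, -2)), -864), 10657) = Add(Mul(Add(0, -1), -864), 10657) = Add(Mul(-1, -864), 10657) = Add(864, 10657) = 11521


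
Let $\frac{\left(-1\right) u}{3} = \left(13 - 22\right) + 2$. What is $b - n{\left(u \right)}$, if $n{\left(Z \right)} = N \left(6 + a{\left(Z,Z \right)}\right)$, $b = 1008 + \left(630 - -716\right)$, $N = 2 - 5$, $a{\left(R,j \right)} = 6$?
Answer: $2390$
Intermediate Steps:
$N = -3$
$u = 21$ ($u = - 3 \left(\left(13 - 22\right) + 2\right) = - 3 \left(-9 + 2\right) = \left(-3\right) \left(-7\right) = 21$)
$b = 2354$ ($b = 1008 + \left(630 + 716\right) = 1008 + 1346 = 2354$)
$n{\left(Z \right)} = -36$ ($n{\left(Z \right)} = - 3 \left(6 + 6\right) = \left(-3\right) 12 = -36$)
$b - n{\left(u \right)} = 2354 - -36 = 2354 + 36 = 2390$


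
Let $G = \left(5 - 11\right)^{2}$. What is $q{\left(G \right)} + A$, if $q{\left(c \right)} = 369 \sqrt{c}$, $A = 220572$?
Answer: $222786$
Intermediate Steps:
$G = 36$ ($G = \left(-6\right)^{2} = 36$)
$q{\left(G \right)} + A = 369 \sqrt{36} + 220572 = 369 \cdot 6 + 220572 = 2214 + 220572 = 222786$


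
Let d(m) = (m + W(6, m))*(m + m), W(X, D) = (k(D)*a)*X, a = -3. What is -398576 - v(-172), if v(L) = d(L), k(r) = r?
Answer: 607280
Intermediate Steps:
W(X, D) = -3*D*X (W(X, D) = (D*(-3))*X = (-3*D)*X = -3*D*X)
d(m) = -34*m² (d(m) = (m - 3*m*6)*(m + m) = (m - 18*m)*(2*m) = (-17*m)*(2*m) = -34*m²)
v(L) = -34*L²
-398576 - v(-172) = -398576 - (-34)*(-172)² = -398576 - (-34)*29584 = -398576 - 1*(-1005856) = -398576 + 1005856 = 607280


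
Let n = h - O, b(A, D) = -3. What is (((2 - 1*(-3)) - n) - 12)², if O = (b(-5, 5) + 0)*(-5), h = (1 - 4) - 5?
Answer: 256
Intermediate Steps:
h = -8 (h = -3 - 5 = -8)
O = 15 (O = (-3 + 0)*(-5) = -3*(-5) = 15)
n = -23 (n = -8 - 1*15 = -8 - 15 = -23)
(((2 - 1*(-3)) - n) - 12)² = (((2 - 1*(-3)) - 1*(-23)) - 12)² = (((2 + 3) + 23) - 12)² = ((5 + 23) - 12)² = (28 - 12)² = 16² = 256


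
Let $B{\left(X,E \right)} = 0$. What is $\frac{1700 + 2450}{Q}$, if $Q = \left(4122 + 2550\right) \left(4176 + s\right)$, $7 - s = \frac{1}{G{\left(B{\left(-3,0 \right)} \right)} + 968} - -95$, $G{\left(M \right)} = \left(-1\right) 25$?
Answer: $\frac{1956725}{12860223288} \approx 0.00015215$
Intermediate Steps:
$G{\left(M \right)} = -25$
$s = - \frac{82985}{943}$ ($s = 7 - \left(\frac{1}{-25 + 968} - -95\right) = 7 - \left(\frac{1}{943} + 95\right) = 7 - \frac{89586}{943} = - \frac{82985}{943} \approx -88.001$)
$Q = \frac{25720446576}{943}$ ($Q = \left(4122 + 2550\right) \left(4176 - \frac{82985}{943}\right) = 6672 \cdot \frac{3854983}{943} = \frac{25720446576}{943} \approx 2.7275 \cdot 10^{7}$)
$\frac{1700 + 2450}{Q} = \frac{1700 + 2450}{\frac{25720446576}{943}} = 4150 \cdot \frac{943}{25720446576} = \frac{1956725}{12860223288}$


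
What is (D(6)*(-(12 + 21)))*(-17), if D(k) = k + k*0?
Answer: 3366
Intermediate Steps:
D(k) = k (D(k) = k + 0 = k)
(D(6)*(-(12 + 21)))*(-17) = (6*(-(12 + 21)))*(-17) = (6*(-1*33))*(-17) = (6*(-33))*(-17) = -198*(-17) = 3366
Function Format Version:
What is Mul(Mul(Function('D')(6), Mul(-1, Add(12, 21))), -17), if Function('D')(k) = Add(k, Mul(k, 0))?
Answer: 3366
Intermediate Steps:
Function('D')(k) = k (Function('D')(k) = Add(k, 0) = k)
Mul(Mul(Function('D')(6), Mul(-1, Add(12, 21))), -17) = Mul(Mul(6, Mul(-1, Add(12, 21))), -17) = Mul(Mul(6, Mul(-1, 33)), -17) = Mul(Mul(6, -33), -17) = Mul(-198, -17) = 3366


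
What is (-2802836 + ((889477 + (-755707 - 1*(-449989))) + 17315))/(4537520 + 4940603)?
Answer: -2201762/9478123 ≈ -0.23230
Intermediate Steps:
(-2802836 + ((889477 + (-755707 - 1*(-449989))) + 17315))/(4537520 + 4940603) = (-2802836 + ((889477 + (-755707 + 449989)) + 17315))/9478123 = (-2802836 + ((889477 - 305718) + 17315))*(1/9478123) = (-2802836 + (583759 + 17315))*(1/9478123) = (-2802836 + 601074)*(1/9478123) = -2201762*1/9478123 = -2201762/9478123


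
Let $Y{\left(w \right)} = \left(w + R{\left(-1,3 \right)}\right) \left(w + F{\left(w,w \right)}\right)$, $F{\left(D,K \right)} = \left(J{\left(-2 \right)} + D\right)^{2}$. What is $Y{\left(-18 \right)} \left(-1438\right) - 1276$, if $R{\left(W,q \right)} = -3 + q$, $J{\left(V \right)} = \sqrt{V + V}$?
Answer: $7815692 - 1863648 i \approx 7.8157 \cdot 10^{6} - 1.8636 \cdot 10^{6} i$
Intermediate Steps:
$J{\left(V \right)} = \sqrt{2} \sqrt{V}$ ($J{\left(V \right)} = \sqrt{2 V} = \sqrt{2} \sqrt{V}$)
$F{\left(D,K \right)} = \left(D + 2 i\right)^{2}$ ($F{\left(D,K \right)} = \left(\sqrt{2} \sqrt{-2} + D\right)^{2} = \left(\sqrt{2} i \sqrt{2} + D\right)^{2} = \left(2 i + D\right)^{2} = \left(D + 2 i\right)^{2}$)
$Y{\left(w \right)} = w \left(w + \left(w + 2 i\right)^{2}\right)$ ($Y{\left(w \right)} = \left(w + \left(-3 + 3\right)\right) \left(w + \left(w + 2 i\right)^{2}\right) = \left(w + 0\right) \left(w + \left(w + 2 i\right)^{2}\right) = w \left(w + \left(w + 2 i\right)^{2}\right)$)
$Y{\left(-18 \right)} \left(-1438\right) - 1276 = - 18 \left(-18 + \left(-18 + 2 i\right)^{2}\right) \left(-1438\right) - 1276 = \left(324 - 18 \left(-18 + 2 i\right)^{2}\right) \left(-1438\right) - 1276 = \left(-465912 + 25884 \left(-18 + 2 i\right)^{2}\right) - 1276 = -467188 + 25884 \left(-18 + 2 i\right)^{2}$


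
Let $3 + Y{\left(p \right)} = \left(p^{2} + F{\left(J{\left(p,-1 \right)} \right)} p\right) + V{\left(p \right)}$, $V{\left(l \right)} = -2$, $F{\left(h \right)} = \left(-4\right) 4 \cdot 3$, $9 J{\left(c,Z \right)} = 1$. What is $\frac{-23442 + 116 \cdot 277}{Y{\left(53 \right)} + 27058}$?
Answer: $\frac{4345}{13659} \approx 0.31811$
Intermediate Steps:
$J{\left(c,Z \right)} = \frac{1}{9}$ ($J{\left(c,Z \right)} = \frac{1}{9} \cdot 1 = \frac{1}{9}$)
$F{\left(h \right)} = -48$ ($F{\left(h \right)} = \left(-16\right) 3 = -48$)
$Y{\left(p \right)} = -5 + p^{2} - 48 p$ ($Y{\left(p \right)} = -3 - \left(2 - p^{2} + 48 p\right) = -5 + p^{2} - 48 p$)
$\frac{-23442 + 116 \cdot 277}{Y{\left(53 \right)} + 27058} = \frac{-23442 + 116 \cdot 277}{\left(-5 + 53^{2} - 2544\right) + 27058} = \frac{-23442 + 32132}{\left(-5 + 2809 - 2544\right) + 27058} = \frac{8690}{260 + 27058} = \frac{8690}{27318} = 8690 \cdot \frac{1}{27318} = \frac{4345}{13659}$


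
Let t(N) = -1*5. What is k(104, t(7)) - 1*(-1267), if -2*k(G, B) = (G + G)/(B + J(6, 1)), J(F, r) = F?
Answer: 1163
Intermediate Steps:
t(N) = -5
k(G, B) = -G/(6 + B) (k(G, B) = -(G + G)/(2*(B + 6)) = -2*G/(2*(6 + B)) = -G/(6 + B))
k(104, t(7)) - 1*(-1267) = -1*104/(6 - 5) - 1*(-1267) = -1*104/1 + 1267 = -1*104*1 + 1267 = -104 + 1267 = 1163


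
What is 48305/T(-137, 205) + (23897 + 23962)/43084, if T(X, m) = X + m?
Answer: 260553379/366214 ≈ 711.48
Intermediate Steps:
48305/T(-137, 205) + (23897 + 23962)/43084 = 48305/(-137 + 205) + (23897 + 23962)/43084 = 48305/68 + 47859*(1/43084) = 48305*(1/68) + 47859/43084 = 48305/68 + 47859/43084 = 260553379/366214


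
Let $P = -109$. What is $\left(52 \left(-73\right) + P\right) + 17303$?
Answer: $13398$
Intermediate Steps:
$\left(52 \left(-73\right) + P\right) + 17303 = \left(52 \left(-73\right) - 109\right) + 17303 = \left(-3796 - 109\right) + 17303 = -3905 + 17303 = 13398$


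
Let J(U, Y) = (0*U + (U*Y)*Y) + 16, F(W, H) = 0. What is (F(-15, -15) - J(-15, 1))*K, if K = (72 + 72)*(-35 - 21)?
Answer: 8064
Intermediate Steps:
J(U, Y) = 16 + U*Y**2 (J(U, Y) = (0 + U*Y**2) + 16 = U*Y**2 + 16 = 16 + U*Y**2)
K = -8064 (K = 144*(-56) = -8064)
(F(-15, -15) - J(-15, 1))*K = (0 - (16 - 15*1**2))*(-8064) = (0 - (16 - 15*1))*(-8064) = (0 - (16 - 15))*(-8064) = (0 - 1*1)*(-8064) = (0 - 1)*(-8064) = -1*(-8064) = 8064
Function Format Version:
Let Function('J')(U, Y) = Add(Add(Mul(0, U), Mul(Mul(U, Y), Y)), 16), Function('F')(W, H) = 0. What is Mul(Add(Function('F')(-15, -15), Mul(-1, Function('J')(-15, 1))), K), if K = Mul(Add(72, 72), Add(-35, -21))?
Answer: 8064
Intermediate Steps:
Function('J')(U, Y) = Add(16, Mul(U, Pow(Y, 2))) (Function('J')(U, Y) = Add(Add(0, Mul(U, Pow(Y, 2))), 16) = Add(Mul(U, Pow(Y, 2)), 16) = Add(16, Mul(U, Pow(Y, 2))))
K = -8064 (K = Mul(144, -56) = -8064)
Mul(Add(Function('F')(-15, -15), Mul(-1, Function('J')(-15, 1))), K) = Mul(Add(0, Mul(-1, Add(16, Mul(-15, Pow(1, 2))))), -8064) = Mul(Add(0, Mul(-1, Add(16, Mul(-15, 1)))), -8064) = Mul(Add(0, Mul(-1, Add(16, -15))), -8064) = Mul(Add(0, Mul(-1, 1)), -8064) = Mul(Add(0, -1), -8064) = Mul(-1, -8064) = 8064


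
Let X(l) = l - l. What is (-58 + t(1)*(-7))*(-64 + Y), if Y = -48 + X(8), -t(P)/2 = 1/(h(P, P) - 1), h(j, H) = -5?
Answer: 20272/3 ≈ 6757.3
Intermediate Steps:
t(P) = 1/3 (t(P) = -2/(-5 - 1) = -2/(-6) = -2*(-1/6) = 1/3)
X(l) = 0
Y = -48 (Y = -48 + 0 = -48)
(-58 + t(1)*(-7))*(-64 + Y) = (-58 + (1/3)*(-7))*(-64 - 48) = (-58 - 7/3)*(-112) = -181/3*(-112) = 20272/3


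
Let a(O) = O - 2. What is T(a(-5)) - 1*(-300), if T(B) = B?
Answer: 293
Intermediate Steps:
a(O) = -2 + O
T(a(-5)) - 1*(-300) = (-2 - 5) - 1*(-300) = -7 + 300 = 293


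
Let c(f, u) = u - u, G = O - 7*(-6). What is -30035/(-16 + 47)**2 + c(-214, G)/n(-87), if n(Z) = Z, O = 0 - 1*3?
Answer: -30035/961 ≈ -31.254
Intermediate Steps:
O = -3 (O = 0 - 3 = -3)
G = 39 (G = -3 - 7*(-6) = -3 + 42 = 39)
c(f, u) = 0
-30035/(-16 + 47)**2 + c(-214, G)/n(-87) = -30035/(-16 + 47)**2 + 0/(-87) = -30035/(31**2) + 0*(-1/87) = -30035/961 + 0 = -30035/961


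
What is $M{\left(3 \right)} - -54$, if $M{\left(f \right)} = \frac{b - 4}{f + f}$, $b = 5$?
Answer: $\frac{325}{6} \approx 54.167$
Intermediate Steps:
$M{\left(f \right)} = \frac{1}{2 f}$ ($M{\left(f \right)} = \frac{5 - 4}{f + f} = 1 \frac{1}{2 f} = \frac{1}{2 f}$)
$M{\left(3 \right)} - -54 = \frac{1}{2 \cdot 3} - -54 = \frac{1}{2} \cdot \frac{1}{3} + 54 = \frac{1}{6} + 54 = \frac{325}{6}$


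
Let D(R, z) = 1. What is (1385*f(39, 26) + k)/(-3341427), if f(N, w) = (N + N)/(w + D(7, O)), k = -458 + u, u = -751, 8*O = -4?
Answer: -25129/30072843 ≈ -0.00083560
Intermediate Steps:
O = -½ (O = (⅛)*(-4) = -½ ≈ -0.50000)
k = -1209 (k = -458 - 751 = -1209)
f(N, w) = 2*N/(1 + w) (f(N, w) = (N + N)/(w + 1) = (2*N)/(1 + w) = 2*N/(1 + w))
(1385*f(39, 26) + k)/(-3341427) = (1385*(2*39/(1 + 26)) - 1209)/(-3341427) = (1385*(2*39/27) - 1209)*(-1/3341427) = (1385*(2*39*(1/27)) - 1209)*(-1/3341427) = (1385*(26/9) - 1209)*(-1/3341427) = (36010/9 - 1209)*(-1/3341427) = (25129/9)*(-1/3341427) = -25129/30072843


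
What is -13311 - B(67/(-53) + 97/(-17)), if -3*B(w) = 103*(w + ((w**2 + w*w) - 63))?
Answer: -30143918462/2435403 ≈ -12377.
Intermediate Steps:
B(w) = 2163 - 206*w**2/3 - 103*w/3 (B(w) = -103*(w + ((w**2 + w*w) - 63))/3 = -103*(w + ((w**2 + w**2) - 63))/3 = -103*(w + (2*w**2 - 63))/3 = -103*(w + (-63 + 2*w**2))/3 = -103*(-63 + w + 2*w**2)/3 = -(-6489 + 103*w + 206*w**2)/3 = 2163 - 206*w**2/3 - 103*w/3)
-13311 - B(67/(-53) + 97/(-17)) = -13311 - (2163 - 206*(67/(-53) + 97/(-17))**2/3 - 103*(67/(-53) + 97/(-17))/3) = -13311 - (2163 - 206*(67*(-1/53) + 97*(-1/17))**2/3 - 103*(67*(-1/53) + 97*(-1/17))/3) = -13311 - (2163 - 206*(-67/53 - 97/17)**2/3 - 103*(-67/53 - 97/17)/3) = -13311 - (2163 - 206*(-6280/901)**2/3 - 103/3*(-6280/901)) = -13311 - (2163 - 206/3*39438400/811801 + 646840/2703) = -13311 - (2163 - 8124310400/2435403 + 646840/2703) = -13311 - 1*(-2273730871/2435403) = -13311 + 2273730871/2435403 = -30143918462/2435403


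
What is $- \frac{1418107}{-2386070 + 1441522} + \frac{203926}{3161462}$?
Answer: $\frac{2337954643941}{1493076304588} \approx 1.5659$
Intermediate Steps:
$- \frac{1418107}{-2386070 + 1441522} + \frac{203926}{3161462} = - \frac{1418107}{-944548} + 203926 \cdot \frac{1}{3161462} = \left(-1418107\right) \left(- \frac{1}{944548}\right) + \frac{101963}{1580731} = \frac{1418107}{944548} + \frac{101963}{1580731} = \frac{2337954643941}{1493076304588}$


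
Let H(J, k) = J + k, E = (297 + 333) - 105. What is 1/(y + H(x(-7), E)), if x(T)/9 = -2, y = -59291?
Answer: -1/58784 ≈ -1.7011e-5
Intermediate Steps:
x(T) = -18 (x(T) = 9*(-2) = -18)
E = 525 (E = 630 - 105 = 525)
1/(y + H(x(-7), E)) = 1/(-59291 + (-18 + 525)) = 1/(-59291 + 507) = 1/(-58784) = -1/58784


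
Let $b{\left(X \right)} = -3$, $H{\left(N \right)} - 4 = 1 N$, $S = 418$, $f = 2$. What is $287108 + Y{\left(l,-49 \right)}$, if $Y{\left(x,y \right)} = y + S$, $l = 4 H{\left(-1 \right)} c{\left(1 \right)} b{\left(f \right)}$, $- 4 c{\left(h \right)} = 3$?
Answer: $287477$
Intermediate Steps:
$H{\left(N \right)} = 4 + N$ ($H{\left(N \right)} = 4 + 1 N = 4 + N$)
$c{\left(h \right)} = - \frac{3}{4}$ ($c{\left(h \right)} = \left(- \frac{1}{4}\right) 3 = - \frac{3}{4}$)
$l = 27$ ($l = 4 \left(4 - 1\right) \left(- \frac{3}{4}\right) \left(-3\right) = 4 \cdot 3 \left(- \frac{3}{4}\right) \left(-3\right) = 12 \left(- \frac{3}{4}\right) \left(-3\right) = \left(-9\right) \left(-3\right) = 27$)
$Y{\left(x,y \right)} = 418 + y$ ($Y{\left(x,y \right)} = y + 418 = 418 + y$)
$287108 + Y{\left(l,-49 \right)} = 287108 + \left(418 - 49\right) = 287108 + 369 = 287477$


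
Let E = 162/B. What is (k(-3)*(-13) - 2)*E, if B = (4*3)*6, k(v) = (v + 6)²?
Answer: -1071/4 ≈ -267.75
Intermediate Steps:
k(v) = (6 + v)²
B = 72 (B = 12*6 = 72)
E = 9/4 (E = 162/72 = 162*(1/72) = 9/4 ≈ 2.2500)
(k(-3)*(-13) - 2)*E = ((6 - 3)²*(-13) - 2)*(9/4) = (3²*(-13) - 2)*(9/4) = (9*(-13) - 2)*(9/4) = (-117 - 2)*(9/4) = -119*9/4 = -1071/4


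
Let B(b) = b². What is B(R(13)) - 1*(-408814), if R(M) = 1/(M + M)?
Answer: 276358265/676 ≈ 4.0881e+5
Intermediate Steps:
R(M) = 1/(2*M)
B(R(13)) - 1*(-408814) = ((½)/13)² - 1*(-408814) = ((½)*(1/13))² + 408814 = (1/26)² + 408814 = 1/676 + 408814 = 276358265/676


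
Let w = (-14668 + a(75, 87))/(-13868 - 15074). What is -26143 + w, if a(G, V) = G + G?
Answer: -378308094/14471 ≈ -26143.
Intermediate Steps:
a(G, V) = 2*G
w = 7259/14471 (w = (-14668 + 2*75)/(-13868 - 15074) = (-14668 + 150)/(-28942) = -14518*(-1/28942) = 7259/14471 ≈ 0.50162)
-26143 + w = -26143 + 7259/14471 = -378308094/14471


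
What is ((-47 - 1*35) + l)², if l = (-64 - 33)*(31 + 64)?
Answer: 86434209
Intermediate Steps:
l = -9215 (l = -97*95 = -9215)
((-47 - 1*35) + l)² = ((-47 - 1*35) - 9215)² = ((-47 - 35) - 9215)² = (-82 - 9215)² = (-9297)² = 86434209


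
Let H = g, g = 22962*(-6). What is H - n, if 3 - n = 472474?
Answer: 334699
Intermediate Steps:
n = -472471 (n = 3 - 1*472474 = 3 - 472474 = -472471)
g = -137772
H = -137772
H - n = -137772 - 1*(-472471) = -137772 + 472471 = 334699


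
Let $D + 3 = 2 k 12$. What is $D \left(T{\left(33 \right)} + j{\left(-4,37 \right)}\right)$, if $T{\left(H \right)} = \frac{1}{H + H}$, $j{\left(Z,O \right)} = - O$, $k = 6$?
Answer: $- \frac{114727}{22} \approx -5214.9$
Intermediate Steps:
$D = 141$ ($D = -3 + 2 \cdot 6 \cdot 12 = -3 + 12 \cdot 12 = -3 + 144 = 141$)
$T{\left(H \right)} = \frac{1}{2 H}$
$D \left(T{\left(33 \right)} + j{\left(-4,37 \right)}\right) = 141 \left(\frac{1}{2 \cdot 33} - 37\right) = 141 \left(\frac{1}{2} \cdot \frac{1}{33} - 37\right) = 141 \left(\frac{1}{66} - 37\right) = 141 \left(- \frac{2441}{66}\right) = - \frac{114727}{22}$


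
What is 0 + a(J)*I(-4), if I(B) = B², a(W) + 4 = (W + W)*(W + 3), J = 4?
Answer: 832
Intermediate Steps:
a(W) = -4 + 2*W*(3 + W) (a(W) = -4 + (W + W)*(W + 3) = -4 + (2*W)*(3 + W) = -4 + 2*W*(3 + W))
0 + a(J)*I(-4) = 0 + (-4 + 2*4² + 6*4)*(-4)² = 0 + (-4 + 2*16 + 24)*16 = 0 + (-4 + 32 + 24)*16 = 0 + 52*16 = 0 + 832 = 832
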